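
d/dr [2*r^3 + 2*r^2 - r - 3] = 6*r^2 + 4*r - 1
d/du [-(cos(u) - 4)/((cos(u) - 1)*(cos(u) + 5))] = (sin(u)^2 + 8*cos(u) + 10)*sin(u)/((cos(u) - 1)^2*(cos(u) + 5)^2)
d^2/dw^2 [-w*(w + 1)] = -2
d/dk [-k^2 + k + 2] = 1 - 2*k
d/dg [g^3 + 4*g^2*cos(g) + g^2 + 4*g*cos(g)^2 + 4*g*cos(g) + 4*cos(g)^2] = -4*g^2*sin(g) + 3*g^2 - 4*g*sin(g) - 4*g*sin(2*g) + 8*g*cos(g) + 2*g - 4*sin(2*g) + 4*cos(g)^2 + 4*cos(g)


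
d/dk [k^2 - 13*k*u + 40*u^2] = 2*k - 13*u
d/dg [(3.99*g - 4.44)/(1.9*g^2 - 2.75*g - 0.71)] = (-7.581*g^2 + 16.872*g - 15.0429)/(3.61*g^4 - 10.45*g^3 + 4.8645*g^2 + 3.905*g + 0.5041)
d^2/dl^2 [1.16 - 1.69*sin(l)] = 1.69*sin(l)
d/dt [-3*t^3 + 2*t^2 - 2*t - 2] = -9*t^2 + 4*t - 2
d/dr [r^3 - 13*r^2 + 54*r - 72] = 3*r^2 - 26*r + 54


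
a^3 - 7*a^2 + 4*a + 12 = (a - 6)*(a - 2)*(a + 1)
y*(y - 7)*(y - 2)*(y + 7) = y^4 - 2*y^3 - 49*y^2 + 98*y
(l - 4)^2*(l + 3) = l^3 - 5*l^2 - 8*l + 48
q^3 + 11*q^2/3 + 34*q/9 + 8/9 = (q + 1/3)*(q + 4/3)*(q + 2)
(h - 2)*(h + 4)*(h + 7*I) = h^3 + 2*h^2 + 7*I*h^2 - 8*h + 14*I*h - 56*I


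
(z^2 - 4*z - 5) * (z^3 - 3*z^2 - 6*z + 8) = z^5 - 7*z^4 + z^3 + 47*z^2 - 2*z - 40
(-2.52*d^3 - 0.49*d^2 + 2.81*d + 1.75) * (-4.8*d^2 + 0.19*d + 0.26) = 12.096*d^5 + 1.8732*d^4 - 14.2363*d^3 - 7.9935*d^2 + 1.0631*d + 0.455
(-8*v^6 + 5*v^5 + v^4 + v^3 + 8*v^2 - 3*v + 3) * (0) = 0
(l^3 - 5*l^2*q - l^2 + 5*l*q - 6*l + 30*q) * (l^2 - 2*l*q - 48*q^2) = l^5 - 7*l^4*q - l^4 - 38*l^3*q^2 + 7*l^3*q - 6*l^3 + 240*l^2*q^3 + 38*l^2*q^2 + 42*l^2*q - 240*l*q^3 + 228*l*q^2 - 1440*q^3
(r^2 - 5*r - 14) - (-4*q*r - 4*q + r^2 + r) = 4*q*r + 4*q - 6*r - 14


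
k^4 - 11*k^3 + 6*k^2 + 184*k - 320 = (k - 8)*(k - 5)*(k - 2)*(k + 4)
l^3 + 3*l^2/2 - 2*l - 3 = (l + 3/2)*(l - sqrt(2))*(l + sqrt(2))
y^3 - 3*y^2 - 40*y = y*(y - 8)*(y + 5)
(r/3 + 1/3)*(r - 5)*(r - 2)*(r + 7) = r^4/3 + r^3/3 - 13*r^2 + 31*r/3 + 70/3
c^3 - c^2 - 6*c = c*(c - 3)*(c + 2)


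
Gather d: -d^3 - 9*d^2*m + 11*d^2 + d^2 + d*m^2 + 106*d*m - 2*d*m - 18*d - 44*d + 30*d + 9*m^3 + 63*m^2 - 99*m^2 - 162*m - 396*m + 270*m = -d^3 + d^2*(12 - 9*m) + d*(m^2 + 104*m - 32) + 9*m^3 - 36*m^2 - 288*m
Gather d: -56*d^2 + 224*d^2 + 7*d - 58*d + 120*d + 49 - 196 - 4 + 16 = 168*d^2 + 69*d - 135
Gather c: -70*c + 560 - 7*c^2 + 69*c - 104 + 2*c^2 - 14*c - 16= -5*c^2 - 15*c + 440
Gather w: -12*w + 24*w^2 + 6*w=24*w^2 - 6*w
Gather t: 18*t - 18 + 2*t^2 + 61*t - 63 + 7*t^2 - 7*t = 9*t^2 + 72*t - 81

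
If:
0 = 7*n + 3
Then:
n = -3/7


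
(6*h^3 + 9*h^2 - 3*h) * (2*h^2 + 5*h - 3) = 12*h^5 + 48*h^4 + 21*h^3 - 42*h^2 + 9*h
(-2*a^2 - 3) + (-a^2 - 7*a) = -3*a^2 - 7*a - 3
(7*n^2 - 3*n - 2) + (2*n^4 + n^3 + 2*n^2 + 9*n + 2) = 2*n^4 + n^3 + 9*n^2 + 6*n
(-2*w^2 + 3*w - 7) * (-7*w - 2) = 14*w^3 - 17*w^2 + 43*w + 14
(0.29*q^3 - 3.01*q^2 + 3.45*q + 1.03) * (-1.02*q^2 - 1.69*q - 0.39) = -0.2958*q^5 + 2.5801*q^4 + 1.4548*q^3 - 5.7072*q^2 - 3.0862*q - 0.4017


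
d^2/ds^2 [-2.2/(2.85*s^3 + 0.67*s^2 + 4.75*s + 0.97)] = ((37.62*s + 2.948)*(2.85*s^3 + 0.67*s^2 + 4.75*s + 0.97) - 2.2*(8.55*s^2 + 1.34*s + 4.75)*(17.1*s^2 + 2.68*s + 9.5))/(2.85*s^3 + 0.67*s^2 + 4.75*s + 0.97)^3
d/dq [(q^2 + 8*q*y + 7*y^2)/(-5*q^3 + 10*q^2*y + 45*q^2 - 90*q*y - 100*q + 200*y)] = (-2*(q + 4*y)*(q^3 - 2*q^2*y - 9*q^2 + 18*q*y + 20*q - 40*y) + (q^2 + 8*q*y + 7*y^2)*(3*q^2 - 4*q*y - 18*q + 18*y + 20))/(5*(q^3 - 2*q^2*y - 9*q^2 + 18*q*y + 20*q - 40*y)^2)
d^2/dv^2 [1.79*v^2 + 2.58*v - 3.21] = 3.58000000000000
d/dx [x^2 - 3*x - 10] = 2*x - 3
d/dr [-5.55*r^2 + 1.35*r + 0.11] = 1.35 - 11.1*r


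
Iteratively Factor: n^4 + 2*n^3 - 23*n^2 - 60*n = (n + 3)*(n^3 - n^2 - 20*n) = (n + 3)*(n + 4)*(n^2 - 5*n) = (n - 5)*(n + 3)*(n + 4)*(n)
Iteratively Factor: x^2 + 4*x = (x + 4)*(x)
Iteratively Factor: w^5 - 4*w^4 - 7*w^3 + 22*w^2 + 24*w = (w + 2)*(w^4 - 6*w^3 + 5*w^2 + 12*w) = (w - 3)*(w + 2)*(w^3 - 3*w^2 - 4*w) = (w - 4)*(w - 3)*(w + 2)*(w^2 + w) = (w - 4)*(w - 3)*(w + 1)*(w + 2)*(w)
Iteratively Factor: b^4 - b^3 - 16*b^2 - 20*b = (b)*(b^3 - b^2 - 16*b - 20) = b*(b + 2)*(b^2 - 3*b - 10) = b*(b + 2)^2*(b - 5)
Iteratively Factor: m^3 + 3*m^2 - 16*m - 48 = (m + 4)*(m^2 - m - 12) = (m + 3)*(m + 4)*(m - 4)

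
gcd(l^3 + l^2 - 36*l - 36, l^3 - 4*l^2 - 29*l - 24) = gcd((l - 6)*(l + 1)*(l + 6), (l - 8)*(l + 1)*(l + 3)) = l + 1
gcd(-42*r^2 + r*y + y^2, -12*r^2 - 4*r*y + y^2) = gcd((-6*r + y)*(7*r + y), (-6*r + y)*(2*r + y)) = -6*r + y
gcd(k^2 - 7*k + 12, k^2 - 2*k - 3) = k - 3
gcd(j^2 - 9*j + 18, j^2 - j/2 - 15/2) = j - 3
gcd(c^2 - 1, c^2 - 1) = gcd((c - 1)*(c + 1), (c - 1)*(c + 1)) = c^2 - 1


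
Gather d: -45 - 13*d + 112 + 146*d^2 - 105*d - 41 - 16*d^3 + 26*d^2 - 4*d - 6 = -16*d^3 + 172*d^2 - 122*d + 20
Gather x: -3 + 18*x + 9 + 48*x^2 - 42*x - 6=48*x^2 - 24*x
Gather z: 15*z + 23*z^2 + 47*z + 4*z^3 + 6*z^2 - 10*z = 4*z^3 + 29*z^2 + 52*z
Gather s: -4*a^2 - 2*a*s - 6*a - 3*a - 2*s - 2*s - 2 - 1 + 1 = -4*a^2 - 9*a + s*(-2*a - 4) - 2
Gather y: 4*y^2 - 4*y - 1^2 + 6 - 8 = 4*y^2 - 4*y - 3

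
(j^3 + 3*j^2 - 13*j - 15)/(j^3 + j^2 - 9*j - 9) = (j + 5)/(j + 3)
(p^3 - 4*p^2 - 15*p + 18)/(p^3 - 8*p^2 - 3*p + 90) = (p - 1)/(p - 5)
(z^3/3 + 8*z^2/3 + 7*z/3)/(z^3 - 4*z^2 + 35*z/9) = 3*(z^2 + 8*z + 7)/(9*z^2 - 36*z + 35)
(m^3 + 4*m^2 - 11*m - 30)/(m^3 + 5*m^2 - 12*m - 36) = (m + 5)/(m + 6)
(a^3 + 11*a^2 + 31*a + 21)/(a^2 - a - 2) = (a^2 + 10*a + 21)/(a - 2)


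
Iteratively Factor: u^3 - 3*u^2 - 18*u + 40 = (u + 4)*(u^2 - 7*u + 10) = (u - 2)*(u + 4)*(u - 5)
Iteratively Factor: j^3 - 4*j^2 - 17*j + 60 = (j - 5)*(j^2 + j - 12) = (j - 5)*(j - 3)*(j + 4)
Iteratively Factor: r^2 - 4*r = (r - 4)*(r)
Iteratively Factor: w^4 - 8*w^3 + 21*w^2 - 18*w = (w - 3)*(w^3 - 5*w^2 + 6*w) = (w - 3)^2*(w^2 - 2*w) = (w - 3)^2*(w - 2)*(w)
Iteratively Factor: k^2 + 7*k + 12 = (k + 3)*(k + 4)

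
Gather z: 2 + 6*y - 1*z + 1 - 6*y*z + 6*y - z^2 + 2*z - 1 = 12*y - z^2 + z*(1 - 6*y) + 2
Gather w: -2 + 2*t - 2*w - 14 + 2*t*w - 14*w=2*t + w*(2*t - 16) - 16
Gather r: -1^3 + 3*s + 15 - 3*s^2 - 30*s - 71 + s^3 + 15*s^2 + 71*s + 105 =s^3 + 12*s^2 + 44*s + 48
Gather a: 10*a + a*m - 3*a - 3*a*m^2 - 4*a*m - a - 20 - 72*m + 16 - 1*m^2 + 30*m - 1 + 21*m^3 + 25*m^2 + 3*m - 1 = a*(-3*m^2 - 3*m + 6) + 21*m^3 + 24*m^2 - 39*m - 6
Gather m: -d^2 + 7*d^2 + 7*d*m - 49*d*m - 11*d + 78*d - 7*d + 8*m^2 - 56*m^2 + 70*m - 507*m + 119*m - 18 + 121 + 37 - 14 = 6*d^2 + 60*d - 48*m^2 + m*(-42*d - 318) + 126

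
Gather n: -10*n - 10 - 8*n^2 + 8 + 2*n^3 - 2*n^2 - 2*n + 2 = 2*n^3 - 10*n^2 - 12*n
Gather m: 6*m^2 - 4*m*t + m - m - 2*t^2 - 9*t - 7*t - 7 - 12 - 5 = 6*m^2 - 4*m*t - 2*t^2 - 16*t - 24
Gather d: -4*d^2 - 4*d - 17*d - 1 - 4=-4*d^2 - 21*d - 5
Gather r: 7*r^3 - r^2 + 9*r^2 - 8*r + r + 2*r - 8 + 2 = 7*r^3 + 8*r^2 - 5*r - 6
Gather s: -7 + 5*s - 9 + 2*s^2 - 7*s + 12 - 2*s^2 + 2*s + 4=0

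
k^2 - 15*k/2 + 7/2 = (k - 7)*(k - 1/2)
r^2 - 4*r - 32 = (r - 8)*(r + 4)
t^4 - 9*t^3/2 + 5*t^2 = t^2*(t - 5/2)*(t - 2)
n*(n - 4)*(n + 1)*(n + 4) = n^4 + n^3 - 16*n^2 - 16*n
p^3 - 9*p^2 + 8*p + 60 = (p - 6)*(p - 5)*(p + 2)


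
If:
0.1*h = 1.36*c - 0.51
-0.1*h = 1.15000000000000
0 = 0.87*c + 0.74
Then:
No Solution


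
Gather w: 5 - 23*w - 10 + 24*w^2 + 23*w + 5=24*w^2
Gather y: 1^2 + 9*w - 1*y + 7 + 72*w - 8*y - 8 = 81*w - 9*y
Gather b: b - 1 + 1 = b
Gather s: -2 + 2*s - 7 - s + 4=s - 5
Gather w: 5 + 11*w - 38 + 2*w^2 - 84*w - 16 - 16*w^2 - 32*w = -14*w^2 - 105*w - 49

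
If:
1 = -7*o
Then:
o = -1/7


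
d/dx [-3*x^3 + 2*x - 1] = 2 - 9*x^2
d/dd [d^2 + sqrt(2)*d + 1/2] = 2*d + sqrt(2)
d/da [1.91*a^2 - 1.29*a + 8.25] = 3.82*a - 1.29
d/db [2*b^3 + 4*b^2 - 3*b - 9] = 6*b^2 + 8*b - 3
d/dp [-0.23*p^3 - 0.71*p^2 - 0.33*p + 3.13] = -0.69*p^2 - 1.42*p - 0.33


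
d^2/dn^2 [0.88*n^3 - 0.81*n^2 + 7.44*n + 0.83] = 5.28*n - 1.62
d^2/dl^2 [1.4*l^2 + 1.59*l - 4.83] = 2.80000000000000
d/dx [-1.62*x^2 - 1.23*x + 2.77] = -3.24*x - 1.23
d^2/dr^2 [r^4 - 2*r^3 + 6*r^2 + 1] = 12*r^2 - 12*r + 12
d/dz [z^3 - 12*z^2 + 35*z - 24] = 3*z^2 - 24*z + 35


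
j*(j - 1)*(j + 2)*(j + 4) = j^4 + 5*j^3 + 2*j^2 - 8*j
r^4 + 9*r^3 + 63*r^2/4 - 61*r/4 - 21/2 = (r - 1)*(r + 1/2)*(r + 7/2)*(r + 6)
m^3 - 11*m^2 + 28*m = m*(m - 7)*(m - 4)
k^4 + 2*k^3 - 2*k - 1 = (k - 1)*(k + 1)^3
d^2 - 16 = (d - 4)*(d + 4)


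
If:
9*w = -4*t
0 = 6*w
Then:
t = 0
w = 0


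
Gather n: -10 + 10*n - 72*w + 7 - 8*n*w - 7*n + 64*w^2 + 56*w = n*(3 - 8*w) + 64*w^2 - 16*w - 3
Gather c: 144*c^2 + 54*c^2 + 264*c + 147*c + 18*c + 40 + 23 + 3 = 198*c^2 + 429*c + 66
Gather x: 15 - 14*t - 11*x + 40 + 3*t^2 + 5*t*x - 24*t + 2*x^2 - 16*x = 3*t^2 - 38*t + 2*x^2 + x*(5*t - 27) + 55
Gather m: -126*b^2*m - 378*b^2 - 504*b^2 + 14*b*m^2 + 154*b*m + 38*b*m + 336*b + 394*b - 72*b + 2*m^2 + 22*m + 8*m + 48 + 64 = -882*b^2 + 658*b + m^2*(14*b + 2) + m*(-126*b^2 + 192*b + 30) + 112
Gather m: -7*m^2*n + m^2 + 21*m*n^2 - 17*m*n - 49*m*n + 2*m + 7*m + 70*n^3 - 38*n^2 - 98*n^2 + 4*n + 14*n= m^2*(1 - 7*n) + m*(21*n^2 - 66*n + 9) + 70*n^3 - 136*n^2 + 18*n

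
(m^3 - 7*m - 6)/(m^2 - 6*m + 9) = (m^2 + 3*m + 2)/(m - 3)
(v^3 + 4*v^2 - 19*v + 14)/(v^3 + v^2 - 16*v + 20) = (v^2 + 6*v - 7)/(v^2 + 3*v - 10)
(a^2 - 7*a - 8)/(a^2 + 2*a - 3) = (a^2 - 7*a - 8)/(a^2 + 2*a - 3)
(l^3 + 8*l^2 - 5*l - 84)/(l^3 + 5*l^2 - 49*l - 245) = (l^2 + l - 12)/(l^2 - 2*l - 35)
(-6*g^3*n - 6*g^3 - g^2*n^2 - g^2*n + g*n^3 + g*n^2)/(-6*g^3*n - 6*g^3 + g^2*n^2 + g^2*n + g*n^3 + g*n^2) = (6*g^2 + g*n - n^2)/(6*g^2 - g*n - n^2)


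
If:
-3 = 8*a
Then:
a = -3/8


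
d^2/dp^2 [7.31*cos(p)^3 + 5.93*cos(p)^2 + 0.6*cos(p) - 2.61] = -6.0825*cos(p) - 11.86*cos(2*p) - 16.4475*cos(3*p)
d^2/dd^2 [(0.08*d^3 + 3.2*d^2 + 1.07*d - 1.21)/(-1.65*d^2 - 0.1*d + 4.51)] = (-2.22044604925031e-16*d^5 + 1.4210854715202e-14*d^4 - 5.96239*d^3 - 122.89497*d^2 - 56.339778*d - 113.10915)/(4.492125*d^6 + 0.81675*d^5 - 36.785925*d^4 - 4.4639*d^3 + 100.548195*d^2 + 6.10203*d - 91.733851)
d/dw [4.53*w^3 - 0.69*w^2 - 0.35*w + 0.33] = 13.59*w^2 - 1.38*w - 0.35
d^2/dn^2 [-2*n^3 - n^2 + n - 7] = -12*n - 2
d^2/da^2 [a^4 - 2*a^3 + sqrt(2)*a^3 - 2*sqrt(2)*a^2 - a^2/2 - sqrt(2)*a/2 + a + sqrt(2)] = 12*a^2 - 12*a + 6*sqrt(2)*a - 4*sqrt(2) - 1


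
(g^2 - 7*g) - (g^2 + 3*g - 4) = 4 - 10*g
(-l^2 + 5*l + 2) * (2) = -2*l^2 + 10*l + 4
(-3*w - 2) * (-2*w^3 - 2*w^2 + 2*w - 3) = 6*w^4 + 10*w^3 - 2*w^2 + 5*w + 6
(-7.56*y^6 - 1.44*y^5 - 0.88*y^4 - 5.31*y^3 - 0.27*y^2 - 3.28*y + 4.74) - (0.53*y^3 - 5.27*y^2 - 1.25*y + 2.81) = -7.56*y^6 - 1.44*y^5 - 0.88*y^4 - 5.84*y^3 + 5.0*y^2 - 2.03*y + 1.93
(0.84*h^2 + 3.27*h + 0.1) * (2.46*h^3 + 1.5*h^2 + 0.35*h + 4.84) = 2.0664*h^5 + 9.3042*h^4 + 5.445*h^3 + 5.3601*h^2 + 15.8618*h + 0.484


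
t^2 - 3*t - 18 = (t - 6)*(t + 3)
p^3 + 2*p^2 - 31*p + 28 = (p - 4)*(p - 1)*(p + 7)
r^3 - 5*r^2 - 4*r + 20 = (r - 5)*(r - 2)*(r + 2)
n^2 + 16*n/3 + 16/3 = (n + 4/3)*(n + 4)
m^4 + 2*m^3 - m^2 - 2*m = m*(m - 1)*(m + 1)*(m + 2)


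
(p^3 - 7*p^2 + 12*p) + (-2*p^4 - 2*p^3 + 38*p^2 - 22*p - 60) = -2*p^4 - p^3 + 31*p^2 - 10*p - 60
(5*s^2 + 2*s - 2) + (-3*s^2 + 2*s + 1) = 2*s^2 + 4*s - 1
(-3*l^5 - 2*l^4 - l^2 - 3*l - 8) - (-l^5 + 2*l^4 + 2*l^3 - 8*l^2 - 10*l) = -2*l^5 - 4*l^4 - 2*l^3 + 7*l^2 + 7*l - 8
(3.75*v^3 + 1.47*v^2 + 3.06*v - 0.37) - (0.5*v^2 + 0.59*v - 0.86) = 3.75*v^3 + 0.97*v^2 + 2.47*v + 0.49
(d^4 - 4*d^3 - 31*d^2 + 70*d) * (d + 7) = d^5 + 3*d^4 - 59*d^3 - 147*d^2 + 490*d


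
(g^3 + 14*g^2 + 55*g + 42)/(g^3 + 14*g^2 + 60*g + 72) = (g^2 + 8*g + 7)/(g^2 + 8*g + 12)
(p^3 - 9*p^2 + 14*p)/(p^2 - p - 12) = p*(-p^2 + 9*p - 14)/(-p^2 + p + 12)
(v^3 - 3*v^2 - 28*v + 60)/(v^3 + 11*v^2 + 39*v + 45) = (v^2 - 8*v + 12)/(v^2 + 6*v + 9)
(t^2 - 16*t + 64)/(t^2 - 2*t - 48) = (t - 8)/(t + 6)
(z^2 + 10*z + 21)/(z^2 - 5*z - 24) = (z + 7)/(z - 8)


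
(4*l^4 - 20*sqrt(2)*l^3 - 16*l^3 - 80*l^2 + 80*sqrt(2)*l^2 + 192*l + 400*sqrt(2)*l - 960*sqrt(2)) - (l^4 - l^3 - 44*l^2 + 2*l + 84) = 3*l^4 - 20*sqrt(2)*l^3 - 15*l^3 - 36*l^2 + 80*sqrt(2)*l^2 + 190*l + 400*sqrt(2)*l - 960*sqrt(2) - 84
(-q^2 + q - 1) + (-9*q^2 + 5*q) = -10*q^2 + 6*q - 1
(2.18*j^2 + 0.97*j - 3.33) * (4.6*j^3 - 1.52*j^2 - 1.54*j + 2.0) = 10.028*j^5 + 1.1484*j^4 - 20.1496*j^3 + 7.9278*j^2 + 7.0682*j - 6.66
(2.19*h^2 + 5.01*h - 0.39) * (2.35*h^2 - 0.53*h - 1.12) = 5.1465*h^4 + 10.6128*h^3 - 6.0246*h^2 - 5.4045*h + 0.4368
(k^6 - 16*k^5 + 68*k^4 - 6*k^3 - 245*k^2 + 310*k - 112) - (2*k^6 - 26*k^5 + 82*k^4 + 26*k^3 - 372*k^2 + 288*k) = -k^6 + 10*k^5 - 14*k^4 - 32*k^3 + 127*k^2 + 22*k - 112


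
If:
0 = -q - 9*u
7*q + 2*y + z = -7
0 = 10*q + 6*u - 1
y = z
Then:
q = 3/28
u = -1/84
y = -31/12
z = -31/12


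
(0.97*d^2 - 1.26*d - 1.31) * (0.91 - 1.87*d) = -1.8139*d^3 + 3.2389*d^2 + 1.3031*d - 1.1921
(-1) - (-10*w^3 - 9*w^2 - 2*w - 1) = 10*w^3 + 9*w^2 + 2*w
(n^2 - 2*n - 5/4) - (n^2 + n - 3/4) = -3*n - 1/2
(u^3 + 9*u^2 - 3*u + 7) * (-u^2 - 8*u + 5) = -u^5 - 17*u^4 - 64*u^3 + 62*u^2 - 71*u + 35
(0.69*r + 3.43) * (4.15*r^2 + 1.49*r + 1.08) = 2.8635*r^3 + 15.2626*r^2 + 5.8559*r + 3.7044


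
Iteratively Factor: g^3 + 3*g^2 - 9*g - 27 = (g + 3)*(g^2 - 9) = (g - 3)*(g + 3)*(g + 3)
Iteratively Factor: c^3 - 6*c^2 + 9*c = (c)*(c^2 - 6*c + 9) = c*(c - 3)*(c - 3)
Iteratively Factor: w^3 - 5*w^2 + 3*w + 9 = (w - 3)*(w^2 - 2*w - 3) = (w - 3)*(w + 1)*(w - 3)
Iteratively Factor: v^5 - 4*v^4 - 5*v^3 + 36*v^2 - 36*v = (v - 2)*(v^4 - 2*v^3 - 9*v^2 + 18*v) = (v - 2)^2*(v^3 - 9*v) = v*(v - 2)^2*(v^2 - 9) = v*(v - 3)*(v - 2)^2*(v + 3)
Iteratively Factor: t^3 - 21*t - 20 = (t - 5)*(t^2 + 5*t + 4) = (t - 5)*(t + 4)*(t + 1)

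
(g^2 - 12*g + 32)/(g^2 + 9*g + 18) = (g^2 - 12*g + 32)/(g^2 + 9*g + 18)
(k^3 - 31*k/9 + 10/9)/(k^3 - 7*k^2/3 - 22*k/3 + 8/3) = (k - 5/3)/(k - 4)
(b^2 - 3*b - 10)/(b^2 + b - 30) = (b + 2)/(b + 6)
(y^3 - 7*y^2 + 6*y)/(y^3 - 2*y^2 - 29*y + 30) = y/(y + 5)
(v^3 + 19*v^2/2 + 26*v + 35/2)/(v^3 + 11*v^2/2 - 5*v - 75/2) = (2*v^2 + 9*v + 7)/(2*v^2 + v - 15)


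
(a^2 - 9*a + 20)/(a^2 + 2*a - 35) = (a - 4)/(a + 7)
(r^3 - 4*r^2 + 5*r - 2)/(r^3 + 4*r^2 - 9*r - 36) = (r^3 - 4*r^2 + 5*r - 2)/(r^3 + 4*r^2 - 9*r - 36)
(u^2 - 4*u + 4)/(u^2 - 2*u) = (u - 2)/u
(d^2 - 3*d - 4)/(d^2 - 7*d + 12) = (d + 1)/(d - 3)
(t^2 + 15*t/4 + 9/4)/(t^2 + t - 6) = (t + 3/4)/(t - 2)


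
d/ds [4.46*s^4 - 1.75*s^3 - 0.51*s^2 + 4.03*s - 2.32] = 17.84*s^3 - 5.25*s^2 - 1.02*s + 4.03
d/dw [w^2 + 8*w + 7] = 2*w + 8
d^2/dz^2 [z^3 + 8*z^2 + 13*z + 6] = 6*z + 16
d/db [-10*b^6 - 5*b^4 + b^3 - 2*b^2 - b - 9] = -60*b^5 - 20*b^3 + 3*b^2 - 4*b - 1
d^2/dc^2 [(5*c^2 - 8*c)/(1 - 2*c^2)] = 2*(32*c^3 - 30*c^2 + 48*c - 5)/(8*c^6 - 12*c^4 + 6*c^2 - 1)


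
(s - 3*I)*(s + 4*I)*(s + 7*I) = s^3 + 8*I*s^2 + 5*s + 84*I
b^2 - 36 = (b - 6)*(b + 6)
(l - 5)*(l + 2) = l^2 - 3*l - 10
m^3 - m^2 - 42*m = m*(m - 7)*(m + 6)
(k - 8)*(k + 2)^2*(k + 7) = k^4 + 3*k^3 - 56*k^2 - 228*k - 224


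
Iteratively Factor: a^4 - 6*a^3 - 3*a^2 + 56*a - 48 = (a - 1)*(a^3 - 5*a^2 - 8*a + 48) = (a - 1)*(a + 3)*(a^2 - 8*a + 16) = (a - 4)*(a - 1)*(a + 3)*(a - 4)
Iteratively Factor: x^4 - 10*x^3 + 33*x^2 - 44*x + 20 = (x - 2)*(x^3 - 8*x^2 + 17*x - 10) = (x - 2)^2*(x^2 - 6*x + 5) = (x - 5)*(x - 2)^2*(x - 1)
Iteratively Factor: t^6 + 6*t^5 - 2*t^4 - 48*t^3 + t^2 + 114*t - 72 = (t - 2)*(t^5 + 8*t^4 + 14*t^3 - 20*t^2 - 39*t + 36) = (t - 2)*(t - 1)*(t^4 + 9*t^3 + 23*t^2 + 3*t - 36) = (t - 2)*(t - 1)^2*(t^3 + 10*t^2 + 33*t + 36) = (t - 2)*(t - 1)^2*(t + 3)*(t^2 + 7*t + 12) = (t - 2)*(t - 1)^2*(t + 3)^2*(t + 4)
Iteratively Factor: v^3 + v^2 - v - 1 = (v - 1)*(v^2 + 2*v + 1) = (v - 1)*(v + 1)*(v + 1)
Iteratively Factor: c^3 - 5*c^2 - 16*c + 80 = (c - 4)*(c^2 - c - 20) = (c - 5)*(c - 4)*(c + 4)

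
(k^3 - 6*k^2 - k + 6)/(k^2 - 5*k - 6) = k - 1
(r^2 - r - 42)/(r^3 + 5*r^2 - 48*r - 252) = 1/(r + 6)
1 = 1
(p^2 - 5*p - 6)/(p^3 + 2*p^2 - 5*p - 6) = (p - 6)/(p^2 + p - 6)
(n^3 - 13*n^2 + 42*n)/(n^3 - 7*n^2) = (n - 6)/n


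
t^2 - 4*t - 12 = (t - 6)*(t + 2)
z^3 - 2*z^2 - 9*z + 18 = (z - 3)*(z - 2)*(z + 3)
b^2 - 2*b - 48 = (b - 8)*(b + 6)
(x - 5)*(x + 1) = x^2 - 4*x - 5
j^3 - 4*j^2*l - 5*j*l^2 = j*(j - 5*l)*(j + l)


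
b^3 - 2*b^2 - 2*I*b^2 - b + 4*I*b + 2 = (b - 2)*(b - I)^2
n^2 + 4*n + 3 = (n + 1)*(n + 3)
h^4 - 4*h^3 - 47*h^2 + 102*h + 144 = (h - 8)*(h - 3)*(h + 1)*(h + 6)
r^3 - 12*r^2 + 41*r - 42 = (r - 7)*(r - 3)*(r - 2)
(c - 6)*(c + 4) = c^2 - 2*c - 24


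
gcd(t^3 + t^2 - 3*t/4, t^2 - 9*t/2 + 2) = t - 1/2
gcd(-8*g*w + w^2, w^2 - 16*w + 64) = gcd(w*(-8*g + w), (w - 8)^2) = 1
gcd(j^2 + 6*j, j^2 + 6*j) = j^2 + 6*j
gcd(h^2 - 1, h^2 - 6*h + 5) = h - 1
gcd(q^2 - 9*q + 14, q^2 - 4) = q - 2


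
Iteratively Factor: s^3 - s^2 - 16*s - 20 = (s + 2)*(s^2 - 3*s - 10) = (s - 5)*(s + 2)*(s + 2)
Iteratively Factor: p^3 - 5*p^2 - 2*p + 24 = (p - 3)*(p^2 - 2*p - 8) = (p - 3)*(p + 2)*(p - 4)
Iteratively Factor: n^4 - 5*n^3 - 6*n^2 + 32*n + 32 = (n - 4)*(n^3 - n^2 - 10*n - 8) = (n - 4)^2*(n^2 + 3*n + 2) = (n - 4)^2*(n + 1)*(n + 2)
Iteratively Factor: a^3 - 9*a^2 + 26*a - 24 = (a - 2)*(a^2 - 7*a + 12) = (a - 3)*(a - 2)*(a - 4)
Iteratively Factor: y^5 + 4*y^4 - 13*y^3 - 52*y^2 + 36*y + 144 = (y + 2)*(y^4 + 2*y^3 - 17*y^2 - 18*y + 72) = (y + 2)*(y + 3)*(y^3 - y^2 - 14*y + 24) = (y + 2)*(y + 3)*(y + 4)*(y^2 - 5*y + 6) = (y - 2)*(y + 2)*(y + 3)*(y + 4)*(y - 3)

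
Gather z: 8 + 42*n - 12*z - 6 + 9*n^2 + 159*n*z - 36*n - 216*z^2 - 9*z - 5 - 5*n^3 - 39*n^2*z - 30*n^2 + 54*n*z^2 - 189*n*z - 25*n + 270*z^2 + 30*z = -5*n^3 - 21*n^2 - 19*n + z^2*(54*n + 54) + z*(-39*n^2 - 30*n + 9) - 3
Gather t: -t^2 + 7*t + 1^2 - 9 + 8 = -t^2 + 7*t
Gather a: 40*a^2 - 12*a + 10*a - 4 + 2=40*a^2 - 2*a - 2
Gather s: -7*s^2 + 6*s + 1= -7*s^2 + 6*s + 1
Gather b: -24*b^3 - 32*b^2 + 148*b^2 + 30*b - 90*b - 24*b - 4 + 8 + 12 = -24*b^3 + 116*b^2 - 84*b + 16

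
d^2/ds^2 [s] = 0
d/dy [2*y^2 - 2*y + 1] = 4*y - 2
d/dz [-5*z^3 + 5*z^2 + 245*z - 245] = -15*z^2 + 10*z + 245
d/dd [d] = 1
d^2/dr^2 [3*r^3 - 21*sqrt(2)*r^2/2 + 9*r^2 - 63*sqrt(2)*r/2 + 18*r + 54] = 18*r - 21*sqrt(2) + 18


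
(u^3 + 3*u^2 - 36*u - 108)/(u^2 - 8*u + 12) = (u^2 + 9*u + 18)/(u - 2)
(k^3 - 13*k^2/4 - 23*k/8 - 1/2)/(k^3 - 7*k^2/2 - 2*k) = (k + 1/4)/k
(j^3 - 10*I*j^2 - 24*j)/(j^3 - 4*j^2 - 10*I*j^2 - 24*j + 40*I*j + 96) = j/(j - 4)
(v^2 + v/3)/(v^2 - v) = (v + 1/3)/(v - 1)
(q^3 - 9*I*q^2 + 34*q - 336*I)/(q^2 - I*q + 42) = q - 8*I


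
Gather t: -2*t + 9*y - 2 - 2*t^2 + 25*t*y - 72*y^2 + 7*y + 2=-2*t^2 + t*(25*y - 2) - 72*y^2 + 16*y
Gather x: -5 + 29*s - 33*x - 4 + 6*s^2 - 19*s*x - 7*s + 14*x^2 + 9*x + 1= 6*s^2 + 22*s + 14*x^2 + x*(-19*s - 24) - 8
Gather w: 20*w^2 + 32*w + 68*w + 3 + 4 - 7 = 20*w^2 + 100*w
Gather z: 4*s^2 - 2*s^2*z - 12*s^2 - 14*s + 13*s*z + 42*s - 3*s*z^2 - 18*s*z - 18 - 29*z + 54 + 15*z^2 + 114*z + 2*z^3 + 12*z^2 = -8*s^2 + 28*s + 2*z^3 + z^2*(27 - 3*s) + z*(-2*s^2 - 5*s + 85) + 36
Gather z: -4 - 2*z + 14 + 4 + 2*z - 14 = 0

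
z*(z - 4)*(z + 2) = z^3 - 2*z^2 - 8*z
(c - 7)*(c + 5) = c^2 - 2*c - 35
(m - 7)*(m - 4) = m^2 - 11*m + 28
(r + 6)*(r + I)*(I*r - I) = I*r^3 - r^2 + 5*I*r^2 - 5*r - 6*I*r + 6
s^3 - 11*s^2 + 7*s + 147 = (s - 7)^2*(s + 3)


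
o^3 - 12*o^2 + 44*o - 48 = (o - 6)*(o - 4)*(o - 2)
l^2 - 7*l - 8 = (l - 8)*(l + 1)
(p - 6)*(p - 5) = p^2 - 11*p + 30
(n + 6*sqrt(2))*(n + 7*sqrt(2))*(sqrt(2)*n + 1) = sqrt(2)*n^3 + 27*n^2 + 97*sqrt(2)*n + 84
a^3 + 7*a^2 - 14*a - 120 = (a - 4)*(a + 5)*(a + 6)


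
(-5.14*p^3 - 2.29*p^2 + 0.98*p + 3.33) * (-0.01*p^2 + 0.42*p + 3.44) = 0.0514*p^5 - 2.1359*p^4 - 18.6532*p^3 - 7.4993*p^2 + 4.7698*p + 11.4552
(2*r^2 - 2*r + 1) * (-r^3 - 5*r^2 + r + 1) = -2*r^5 - 8*r^4 + 11*r^3 - 5*r^2 - r + 1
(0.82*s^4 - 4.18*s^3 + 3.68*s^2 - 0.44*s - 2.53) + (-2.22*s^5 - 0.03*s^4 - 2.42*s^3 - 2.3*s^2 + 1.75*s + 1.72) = -2.22*s^5 + 0.79*s^4 - 6.6*s^3 + 1.38*s^2 + 1.31*s - 0.81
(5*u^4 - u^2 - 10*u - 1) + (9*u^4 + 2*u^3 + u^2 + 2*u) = 14*u^4 + 2*u^3 - 8*u - 1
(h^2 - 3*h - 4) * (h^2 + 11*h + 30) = h^4 + 8*h^3 - 7*h^2 - 134*h - 120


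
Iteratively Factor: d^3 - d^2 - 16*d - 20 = (d + 2)*(d^2 - 3*d - 10) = (d - 5)*(d + 2)*(d + 2)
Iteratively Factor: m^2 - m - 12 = (m - 4)*(m + 3)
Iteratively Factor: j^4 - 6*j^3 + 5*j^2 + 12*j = (j - 3)*(j^3 - 3*j^2 - 4*j) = (j - 3)*(j + 1)*(j^2 - 4*j) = j*(j - 3)*(j + 1)*(j - 4)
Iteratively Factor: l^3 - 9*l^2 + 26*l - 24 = (l - 3)*(l^2 - 6*l + 8) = (l - 4)*(l - 3)*(l - 2)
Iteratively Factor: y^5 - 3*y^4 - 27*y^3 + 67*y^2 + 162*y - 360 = (y - 3)*(y^4 - 27*y^2 - 14*y + 120) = (y - 5)*(y - 3)*(y^3 + 5*y^2 - 2*y - 24) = (y - 5)*(y - 3)*(y + 3)*(y^2 + 2*y - 8) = (y - 5)*(y - 3)*(y + 3)*(y + 4)*(y - 2)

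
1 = 1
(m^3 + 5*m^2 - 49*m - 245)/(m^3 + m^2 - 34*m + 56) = (m^2 - 2*m - 35)/(m^2 - 6*m + 8)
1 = 1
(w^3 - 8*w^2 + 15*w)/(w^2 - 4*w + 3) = w*(w - 5)/(w - 1)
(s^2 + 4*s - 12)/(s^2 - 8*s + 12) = (s + 6)/(s - 6)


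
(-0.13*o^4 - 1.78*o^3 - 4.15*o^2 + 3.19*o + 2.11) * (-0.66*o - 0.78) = 0.0858*o^5 + 1.2762*o^4 + 4.1274*o^3 + 1.1316*o^2 - 3.8808*o - 1.6458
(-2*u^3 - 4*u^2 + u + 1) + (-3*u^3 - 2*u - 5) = -5*u^3 - 4*u^2 - u - 4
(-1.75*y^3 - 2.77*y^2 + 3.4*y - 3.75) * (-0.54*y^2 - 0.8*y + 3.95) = 0.945*y^5 + 2.8958*y^4 - 6.5325*y^3 - 11.6365*y^2 + 16.43*y - 14.8125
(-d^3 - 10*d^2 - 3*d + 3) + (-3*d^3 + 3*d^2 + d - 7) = -4*d^3 - 7*d^2 - 2*d - 4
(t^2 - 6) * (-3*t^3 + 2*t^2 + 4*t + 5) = -3*t^5 + 2*t^4 + 22*t^3 - 7*t^2 - 24*t - 30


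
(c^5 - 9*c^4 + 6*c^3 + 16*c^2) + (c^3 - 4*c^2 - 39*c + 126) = c^5 - 9*c^4 + 7*c^3 + 12*c^2 - 39*c + 126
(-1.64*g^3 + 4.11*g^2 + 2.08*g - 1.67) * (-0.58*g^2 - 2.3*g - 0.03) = 0.9512*g^5 + 1.3882*g^4 - 10.6102*g^3 - 3.9387*g^2 + 3.7786*g + 0.0501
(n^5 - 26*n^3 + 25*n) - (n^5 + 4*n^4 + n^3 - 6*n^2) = -4*n^4 - 27*n^3 + 6*n^2 + 25*n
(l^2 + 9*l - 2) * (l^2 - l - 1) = l^4 + 8*l^3 - 12*l^2 - 7*l + 2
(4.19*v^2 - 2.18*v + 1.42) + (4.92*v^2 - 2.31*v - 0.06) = 9.11*v^2 - 4.49*v + 1.36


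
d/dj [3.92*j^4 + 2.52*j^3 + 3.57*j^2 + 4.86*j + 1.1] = 15.68*j^3 + 7.56*j^2 + 7.14*j + 4.86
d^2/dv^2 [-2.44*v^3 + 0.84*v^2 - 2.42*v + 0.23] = 1.68 - 14.64*v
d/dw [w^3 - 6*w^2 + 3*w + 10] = 3*w^2 - 12*w + 3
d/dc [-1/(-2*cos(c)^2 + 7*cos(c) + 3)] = (4*cos(c) - 7)*sin(c)/(7*cos(c) - cos(2*c) + 2)^2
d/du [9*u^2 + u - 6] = 18*u + 1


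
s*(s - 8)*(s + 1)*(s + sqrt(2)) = s^4 - 7*s^3 + sqrt(2)*s^3 - 7*sqrt(2)*s^2 - 8*s^2 - 8*sqrt(2)*s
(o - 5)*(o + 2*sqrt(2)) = o^2 - 5*o + 2*sqrt(2)*o - 10*sqrt(2)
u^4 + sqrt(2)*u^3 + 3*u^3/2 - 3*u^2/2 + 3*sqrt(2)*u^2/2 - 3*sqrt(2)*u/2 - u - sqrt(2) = (u - 1)*(u + 1/2)*(u + 2)*(u + sqrt(2))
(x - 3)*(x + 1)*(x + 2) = x^3 - 7*x - 6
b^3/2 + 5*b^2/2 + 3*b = b*(b/2 + 1)*(b + 3)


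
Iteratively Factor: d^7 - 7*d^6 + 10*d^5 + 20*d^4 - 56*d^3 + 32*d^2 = (d - 2)*(d^6 - 5*d^5 + 20*d^3 - 16*d^2) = (d - 2)^2*(d^5 - 3*d^4 - 6*d^3 + 8*d^2) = d*(d - 2)^2*(d^4 - 3*d^3 - 6*d^2 + 8*d) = d*(d - 2)^2*(d - 1)*(d^3 - 2*d^2 - 8*d) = d*(d - 4)*(d - 2)^2*(d - 1)*(d^2 + 2*d) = d*(d - 4)*(d - 2)^2*(d - 1)*(d + 2)*(d)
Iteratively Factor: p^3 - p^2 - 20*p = (p)*(p^2 - p - 20) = p*(p - 5)*(p + 4)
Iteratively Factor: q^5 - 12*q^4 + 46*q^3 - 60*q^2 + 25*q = (q - 5)*(q^4 - 7*q^3 + 11*q^2 - 5*q) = (q - 5)^2*(q^3 - 2*q^2 + q) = q*(q - 5)^2*(q^2 - 2*q + 1) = q*(q - 5)^2*(q - 1)*(q - 1)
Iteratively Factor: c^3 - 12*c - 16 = (c - 4)*(c^2 + 4*c + 4) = (c - 4)*(c + 2)*(c + 2)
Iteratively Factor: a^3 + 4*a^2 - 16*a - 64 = (a + 4)*(a^2 - 16) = (a + 4)^2*(a - 4)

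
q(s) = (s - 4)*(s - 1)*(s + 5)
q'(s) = (s - 4)*(s - 1) + (s - 4)*(s + 5) + (s - 1)*(s + 5)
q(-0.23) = 24.82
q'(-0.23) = -20.84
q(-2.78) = 56.90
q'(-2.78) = 2.19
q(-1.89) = 52.94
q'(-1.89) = -10.28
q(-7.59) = -257.86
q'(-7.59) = 151.82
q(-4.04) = 38.90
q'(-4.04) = 27.96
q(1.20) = -3.47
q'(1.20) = -16.68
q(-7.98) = -320.59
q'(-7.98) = 170.04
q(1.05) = -0.89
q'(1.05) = -17.69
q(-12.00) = -1456.00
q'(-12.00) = 411.00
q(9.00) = 560.00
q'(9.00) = 222.00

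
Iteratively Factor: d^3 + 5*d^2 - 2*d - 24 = (d - 2)*(d^2 + 7*d + 12) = (d - 2)*(d + 3)*(d + 4)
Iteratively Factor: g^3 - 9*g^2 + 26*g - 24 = (g - 3)*(g^2 - 6*g + 8) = (g - 4)*(g - 3)*(g - 2)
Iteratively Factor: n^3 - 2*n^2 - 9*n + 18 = (n + 3)*(n^2 - 5*n + 6) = (n - 3)*(n + 3)*(n - 2)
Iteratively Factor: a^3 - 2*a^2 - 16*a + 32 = (a - 4)*(a^2 + 2*a - 8) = (a - 4)*(a + 4)*(a - 2)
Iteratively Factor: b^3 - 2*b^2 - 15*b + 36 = (b + 4)*(b^2 - 6*b + 9) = (b - 3)*(b + 4)*(b - 3)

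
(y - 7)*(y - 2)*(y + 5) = y^3 - 4*y^2 - 31*y + 70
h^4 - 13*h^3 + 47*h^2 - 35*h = h*(h - 7)*(h - 5)*(h - 1)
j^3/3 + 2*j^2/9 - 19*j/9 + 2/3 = (j/3 + 1)*(j - 2)*(j - 1/3)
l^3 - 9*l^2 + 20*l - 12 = (l - 6)*(l - 2)*(l - 1)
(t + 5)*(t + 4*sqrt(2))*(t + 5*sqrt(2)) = t^3 + 5*t^2 + 9*sqrt(2)*t^2 + 40*t + 45*sqrt(2)*t + 200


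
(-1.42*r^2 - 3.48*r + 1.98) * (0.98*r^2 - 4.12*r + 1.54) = -1.3916*r^4 + 2.44*r^3 + 14.0912*r^2 - 13.5168*r + 3.0492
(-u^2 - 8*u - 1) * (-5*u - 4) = 5*u^3 + 44*u^2 + 37*u + 4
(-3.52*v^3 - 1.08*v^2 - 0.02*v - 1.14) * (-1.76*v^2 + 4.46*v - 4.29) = 6.1952*v^5 - 13.7984*v^4 + 10.3192*v^3 + 6.5504*v^2 - 4.9986*v + 4.8906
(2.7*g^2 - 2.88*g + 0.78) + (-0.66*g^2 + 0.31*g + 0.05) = 2.04*g^2 - 2.57*g + 0.83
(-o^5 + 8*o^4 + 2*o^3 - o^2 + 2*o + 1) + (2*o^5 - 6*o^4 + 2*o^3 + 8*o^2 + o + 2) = o^5 + 2*o^4 + 4*o^3 + 7*o^2 + 3*o + 3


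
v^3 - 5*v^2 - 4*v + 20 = (v - 5)*(v - 2)*(v + 2)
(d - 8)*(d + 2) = d^2 - 6*d - 16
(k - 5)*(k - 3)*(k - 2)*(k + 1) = k^4 - 9*k^3 + 21*k^2 + k - 30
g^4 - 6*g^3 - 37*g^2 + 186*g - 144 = (g - 8)*(g - 3)*(g - 1)*(g + 6)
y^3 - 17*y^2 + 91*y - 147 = (y - 7)^2*(y - 3)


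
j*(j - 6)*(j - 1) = j^3 - 7*j^2 + 6*j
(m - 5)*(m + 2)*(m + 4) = m^3 + m^2 - 22*m - 40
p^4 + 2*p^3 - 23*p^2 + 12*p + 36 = (p - 3)*(p - 2)*(p + 1)*(p + 6)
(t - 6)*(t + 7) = t^2 + t - 42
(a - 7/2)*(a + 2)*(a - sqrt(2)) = a^3 - 3*a^2/2 - sqrt(2)*a^2 - 7*a + 3*sqrt(2)*a/2 + 7*sqrt(2)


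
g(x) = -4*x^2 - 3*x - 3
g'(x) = -8*x - 3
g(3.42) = -60.05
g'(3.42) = -30.36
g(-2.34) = -17.88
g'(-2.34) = 15.72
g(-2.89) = -27.74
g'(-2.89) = 20.12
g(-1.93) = -12.11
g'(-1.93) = 12.44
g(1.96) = -24.25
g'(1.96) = -18.68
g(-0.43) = -2.45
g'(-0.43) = 0.44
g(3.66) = -67.56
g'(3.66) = -32.28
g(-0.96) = -3.81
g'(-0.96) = 4.68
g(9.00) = -354.00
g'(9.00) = -75.00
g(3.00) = -48.00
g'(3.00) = -27.00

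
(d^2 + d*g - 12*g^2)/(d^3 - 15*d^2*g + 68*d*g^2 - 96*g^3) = (d + 4*g)/(d^2 - 12*d*g + 32*g^2)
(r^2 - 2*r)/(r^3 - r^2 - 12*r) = (2 - r)/(-r^2 + r + 12)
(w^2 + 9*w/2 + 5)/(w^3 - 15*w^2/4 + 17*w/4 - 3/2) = 2*(2*w^2 + 9*w + 10)/(4*w^3 - 15*w^2 + 17*w - 6)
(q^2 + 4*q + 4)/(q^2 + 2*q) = (q + 2)/q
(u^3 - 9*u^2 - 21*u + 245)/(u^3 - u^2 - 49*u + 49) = (u^2 - 2*u - 35)/(u^2 + 6*u - 7)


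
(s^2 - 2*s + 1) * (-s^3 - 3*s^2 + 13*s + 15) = -s^5 - s^4 + 18*s^3 - 14*s^2 - 17*s + 15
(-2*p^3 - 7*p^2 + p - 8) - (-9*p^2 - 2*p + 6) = -2*p^3 + 2*p^2 + 3*p - 14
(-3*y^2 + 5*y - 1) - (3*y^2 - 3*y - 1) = -6*y^2 + 8*y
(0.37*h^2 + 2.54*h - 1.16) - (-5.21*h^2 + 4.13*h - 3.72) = 5.58*h^2 - 1.59*h + 2.56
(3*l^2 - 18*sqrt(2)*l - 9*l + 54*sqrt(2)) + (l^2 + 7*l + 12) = 4*l^2 - 18*sqrt(2)*l - 2*l + 12 + 54*sqrt(2)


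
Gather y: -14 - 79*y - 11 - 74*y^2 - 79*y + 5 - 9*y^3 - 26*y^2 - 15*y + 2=-9*y^3 - 100*y^2 - 173*y - 18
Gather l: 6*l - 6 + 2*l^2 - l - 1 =2*l^2 + 5*l - 7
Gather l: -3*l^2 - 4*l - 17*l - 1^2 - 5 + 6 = -3*l^2 - 21*l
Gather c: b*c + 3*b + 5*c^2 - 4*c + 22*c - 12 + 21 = 3*b + 5*c^2 + c*(b + 18) + 9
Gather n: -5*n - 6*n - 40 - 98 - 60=-11*n - 198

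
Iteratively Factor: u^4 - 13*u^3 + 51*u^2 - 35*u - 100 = (u - 5)*(u^3 - 8*u^2 + 11*u + 20) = (u - 5)*(u + 1)*(u^2 - 9*u + 20) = (u - 5)*(u - 4)*(u + 1)*(u - 5)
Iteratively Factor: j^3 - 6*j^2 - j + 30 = (j - 5)*(j^2 - j - 6) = (j - 5)*(j + 2)*(j - 3)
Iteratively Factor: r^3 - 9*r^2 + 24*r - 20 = (r - 5)*(r^2 - 4*r + 4) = (r - 5)*(r - 2)*(r - 2)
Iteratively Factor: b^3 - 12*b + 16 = (b - 2)*(b^2 + 2*b - 8) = (b - 2)*(b + 4)*(b - 2)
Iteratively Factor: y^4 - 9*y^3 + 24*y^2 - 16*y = (y - 4)*(y^3 - 5*y^2 + 4*y) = (y - 4)^2*(y^2 - y) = y*(y - 4)^2*(y - 1)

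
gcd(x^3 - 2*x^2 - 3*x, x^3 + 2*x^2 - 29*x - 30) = x + 1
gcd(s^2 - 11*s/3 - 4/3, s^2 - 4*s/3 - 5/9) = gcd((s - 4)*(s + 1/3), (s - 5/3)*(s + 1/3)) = s + 1/3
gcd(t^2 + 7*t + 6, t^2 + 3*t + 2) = t + 1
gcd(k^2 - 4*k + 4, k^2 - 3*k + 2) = k - 2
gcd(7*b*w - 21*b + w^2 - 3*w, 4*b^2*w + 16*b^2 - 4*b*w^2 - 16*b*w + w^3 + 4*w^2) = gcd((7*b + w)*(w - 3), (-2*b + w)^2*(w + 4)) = 1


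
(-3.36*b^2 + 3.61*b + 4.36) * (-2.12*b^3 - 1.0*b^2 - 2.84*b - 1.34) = 7.1232*b^5 - 4.2932*b^4 - 3.3108*b^3 - 10.11*b^2 - 17.2198*b - 5.8424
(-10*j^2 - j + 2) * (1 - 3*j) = 30*j^3 - 7*j^2 - 7*j + 2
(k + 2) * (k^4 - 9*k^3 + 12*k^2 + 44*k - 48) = k^5 - 7*k^4 - 6*k^3 + 68*k^2 + 40*k - 96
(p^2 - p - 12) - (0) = p^2 - p - 12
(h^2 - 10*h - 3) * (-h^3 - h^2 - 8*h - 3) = -h^5 + 9*h^4 + 5*h^3 + 80*h^2 + 54*h + 9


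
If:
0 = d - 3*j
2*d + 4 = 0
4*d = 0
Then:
No Solution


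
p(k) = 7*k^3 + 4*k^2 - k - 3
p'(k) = 21*k^2 + 8*k - 1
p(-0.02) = -2.98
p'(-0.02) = -1.15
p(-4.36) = -502.77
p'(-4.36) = 363.32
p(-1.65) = -21.90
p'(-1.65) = 42.97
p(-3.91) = -356.37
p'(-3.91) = 288.77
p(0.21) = -2.97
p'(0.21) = 1.61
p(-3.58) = -269.33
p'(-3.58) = 239.50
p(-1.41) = -13.26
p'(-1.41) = 29.47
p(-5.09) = -817.38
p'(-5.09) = 502.35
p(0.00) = -3.00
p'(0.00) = -1.00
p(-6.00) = -1365.00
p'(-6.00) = 707.00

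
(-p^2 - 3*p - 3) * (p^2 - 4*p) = -p^4 + p^3 + 9*p^2 + 12*p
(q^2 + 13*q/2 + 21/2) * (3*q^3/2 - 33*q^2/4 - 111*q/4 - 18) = 3*q^5/2 + 3*q^4/2 - 525*q^3/8 - 285*q^2 - 3267*q/8 - 189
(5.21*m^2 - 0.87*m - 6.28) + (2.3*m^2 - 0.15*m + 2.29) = 7.51*m^2 - 1.02*m - 3.99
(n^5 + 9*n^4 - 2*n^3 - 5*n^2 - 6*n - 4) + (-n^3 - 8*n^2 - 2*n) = n^5 + 9*n^4 - 3*n^3 - 13*n^2 - 8*n - 4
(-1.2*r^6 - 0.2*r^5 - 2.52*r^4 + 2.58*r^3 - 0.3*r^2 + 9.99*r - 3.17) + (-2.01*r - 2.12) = -1.2*r^6 - 0.2*r^5 - 2.52*r^4 + 2.58*r^3 - 0.3*r^2 + 7.98*r - 5.29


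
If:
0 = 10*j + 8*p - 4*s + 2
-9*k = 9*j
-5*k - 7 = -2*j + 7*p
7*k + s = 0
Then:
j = -3/5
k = 3/5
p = -8/5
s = -21/5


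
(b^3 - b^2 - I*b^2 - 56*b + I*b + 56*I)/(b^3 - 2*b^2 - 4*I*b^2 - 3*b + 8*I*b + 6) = (b^2 - b - 56)/(b^2 - b*(2 + 3*I) + 6*I)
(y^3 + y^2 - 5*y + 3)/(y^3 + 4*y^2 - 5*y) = (y^2 + 2*y - 3)/(y*(y + 5))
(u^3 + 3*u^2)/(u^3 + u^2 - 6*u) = u/(u - 2)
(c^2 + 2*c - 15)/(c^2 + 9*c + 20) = (c - 3)/(c + 4)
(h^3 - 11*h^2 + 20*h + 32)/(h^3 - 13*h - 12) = (h - 8)/(h + 3)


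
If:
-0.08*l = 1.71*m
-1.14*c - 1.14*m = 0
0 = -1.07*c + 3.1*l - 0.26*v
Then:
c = 0.0039881888254017*v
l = 0.0852475361429612*v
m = -0.0039881888254017*v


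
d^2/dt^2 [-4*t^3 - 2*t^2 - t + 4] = -24*t - 4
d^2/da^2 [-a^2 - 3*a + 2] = -2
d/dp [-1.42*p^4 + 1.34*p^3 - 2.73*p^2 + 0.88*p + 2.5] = -5.68*p^3 + 4.02*p^2 - 5.46*p + 0.88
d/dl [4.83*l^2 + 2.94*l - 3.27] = 9.66*l + 2.94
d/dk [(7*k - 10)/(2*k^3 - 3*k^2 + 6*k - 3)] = (14*k^3 - 21*k^2 + 42*k - 6*(7*k - 10)*(k^2 - k + 1) - 21)/(2*k^3 - 3*k^2 + 6*k - 3)^2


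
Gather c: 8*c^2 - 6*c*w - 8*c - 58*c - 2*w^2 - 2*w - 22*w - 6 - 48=8*c^2 + c*(-6*w - 66) - 2*w^2 - 24*w - 54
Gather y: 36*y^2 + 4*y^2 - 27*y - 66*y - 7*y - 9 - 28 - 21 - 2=40*y^2 - 100*y - 60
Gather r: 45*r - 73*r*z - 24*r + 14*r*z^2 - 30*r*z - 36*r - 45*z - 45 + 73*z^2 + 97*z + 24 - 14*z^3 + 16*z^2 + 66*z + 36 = r*(14*z^2 - 103*z - 15) - 14*z^3 + 89*z^2 + 118*z + 15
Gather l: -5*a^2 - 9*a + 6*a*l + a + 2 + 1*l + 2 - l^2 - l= -5*a^2 + 6*a*l - 8*a - l^2 + 4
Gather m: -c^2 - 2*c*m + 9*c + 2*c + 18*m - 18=-c^2 + 11*c + m*(18 - 2*c) - 18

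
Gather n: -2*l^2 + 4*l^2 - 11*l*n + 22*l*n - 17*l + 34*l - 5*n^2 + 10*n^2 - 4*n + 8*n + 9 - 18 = 2*l^2 + 17*l + 5*n^2 + n*(11*l + 4) - 9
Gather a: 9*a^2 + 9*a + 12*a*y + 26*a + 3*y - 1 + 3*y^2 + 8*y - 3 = 9*a^2 + a*(12*y + 35) + 3*y^2 + 11*y - 4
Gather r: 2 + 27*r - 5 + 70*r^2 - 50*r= 70*r^2 - 23*r - 3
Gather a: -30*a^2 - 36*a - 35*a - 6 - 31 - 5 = -30*a^2 - 71*a - 42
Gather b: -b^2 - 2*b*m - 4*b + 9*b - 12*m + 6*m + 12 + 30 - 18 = -b^2 + b*(5 - 2*m) - 6*m + 24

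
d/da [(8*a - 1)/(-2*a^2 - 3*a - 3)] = (16*a^2 - 4*a - 27)/(4*a^4 + 12*a^3 + 21*a^2 + 18*a + 9)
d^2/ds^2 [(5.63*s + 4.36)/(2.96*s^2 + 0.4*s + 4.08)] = ((5.63*s + 4.36)*(5.92*s + 0.4)*(11.84*s + 0.8) - (99.9888*s + 30.3152)*(2.96*s^2 + 0.4*s + 4.08))/(2.96*s^2 + 0.4*s + 4.08)^3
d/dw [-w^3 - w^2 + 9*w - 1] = -3*w^2 - 2*w + 9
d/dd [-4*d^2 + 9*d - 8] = 9 - 8*d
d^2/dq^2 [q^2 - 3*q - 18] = 2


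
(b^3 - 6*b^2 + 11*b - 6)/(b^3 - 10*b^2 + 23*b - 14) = (b - 3)/(b - 7)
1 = 1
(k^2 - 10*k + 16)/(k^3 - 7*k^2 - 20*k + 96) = (k - 2)/(k^2 + k - 12)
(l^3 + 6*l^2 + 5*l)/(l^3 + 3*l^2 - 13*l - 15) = l/(l - 3)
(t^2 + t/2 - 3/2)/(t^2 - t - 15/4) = 2*(t - 1)/(2*t - 5)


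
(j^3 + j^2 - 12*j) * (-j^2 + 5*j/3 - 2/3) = -j^5 + 2*j^4/3 + 13*j^3 - 62*j^2/3 + 8*j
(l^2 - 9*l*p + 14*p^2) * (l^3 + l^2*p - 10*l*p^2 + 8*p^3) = l^5 - 8*l^4*p - 5*l^3*p^2 + 112*l^2*p^3 - 212*l*p^4 + 112*p^5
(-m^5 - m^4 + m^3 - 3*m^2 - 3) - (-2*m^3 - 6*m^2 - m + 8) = -m^5 - m^4 + 3*m^3 + 3*m^2 + m - 11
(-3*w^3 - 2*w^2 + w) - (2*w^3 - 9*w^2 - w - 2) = -5*w^3 + 7*w^2 + 2*w + 2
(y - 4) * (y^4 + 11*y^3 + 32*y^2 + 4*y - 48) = y^5 + 7*y^4 - 12*y^3 - 124*y^2 - 64*y + 192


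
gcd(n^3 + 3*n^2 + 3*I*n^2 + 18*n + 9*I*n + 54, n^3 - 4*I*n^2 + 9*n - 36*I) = n - 3*I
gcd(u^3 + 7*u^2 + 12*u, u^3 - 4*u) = u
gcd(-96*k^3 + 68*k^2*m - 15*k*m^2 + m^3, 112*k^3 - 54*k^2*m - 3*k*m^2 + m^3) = 8*k - m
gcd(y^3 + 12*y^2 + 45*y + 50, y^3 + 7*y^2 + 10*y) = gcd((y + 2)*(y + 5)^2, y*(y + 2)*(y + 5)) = y^2 + 7*y + 10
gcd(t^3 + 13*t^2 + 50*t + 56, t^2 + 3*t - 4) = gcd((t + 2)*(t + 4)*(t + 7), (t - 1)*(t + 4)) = t + 4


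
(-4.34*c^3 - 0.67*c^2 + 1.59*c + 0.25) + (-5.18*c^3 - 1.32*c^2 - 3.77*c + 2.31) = -9.52*c^3 - 1.99*c^2 - 2.18*c + 2.56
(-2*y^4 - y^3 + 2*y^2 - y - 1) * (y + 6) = -2*y^5 - 13*y^4 - 4*y^3 + 11*y^2 - 7*y - 6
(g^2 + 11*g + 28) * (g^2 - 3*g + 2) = g^4 + 8*g^3 - 3*g^2 - 62*g + 56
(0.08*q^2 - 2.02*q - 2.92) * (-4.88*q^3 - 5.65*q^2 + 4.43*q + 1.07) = -0.3904*q^5 + 9.4056*q^4 + 26.017*q^3 + 7.635*q^2 - 15.097*q - 3.1244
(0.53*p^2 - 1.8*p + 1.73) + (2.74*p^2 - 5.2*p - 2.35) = 3.27*p^2 - 7.0*p - 0.62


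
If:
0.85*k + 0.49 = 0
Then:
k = -0.58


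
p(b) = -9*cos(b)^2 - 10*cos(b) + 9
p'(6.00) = -7.62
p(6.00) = -8.90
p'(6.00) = -7.62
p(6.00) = -8.90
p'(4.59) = -7.74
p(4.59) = 10.09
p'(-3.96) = -1.68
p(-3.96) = 11.63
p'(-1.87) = -4.49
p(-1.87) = 11.17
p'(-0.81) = -16.23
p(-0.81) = -2.17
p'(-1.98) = -2.60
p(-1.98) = 11.55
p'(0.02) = 0.56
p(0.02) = -9.99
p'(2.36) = -1.96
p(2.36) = 11.56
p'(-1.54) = -10.55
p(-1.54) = 8.68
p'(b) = 18*sin(b)*cos(b) + 10*sin(b) = 2*(9*cos(b) + 5)*sin(b)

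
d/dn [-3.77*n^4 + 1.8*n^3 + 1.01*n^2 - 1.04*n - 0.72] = -15.08*n^3 + 5.4*n^2 + 2.02*n - 1.04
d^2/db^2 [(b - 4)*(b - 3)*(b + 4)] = 6*b - 6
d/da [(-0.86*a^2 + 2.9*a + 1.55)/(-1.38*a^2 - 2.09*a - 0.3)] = (5.7994*a^2 + 4.794*a + 2.3695)/(1.9044*a^4 + 5.7684*a^3 + 5.1961*a^2 + 1.254*a + 0.09)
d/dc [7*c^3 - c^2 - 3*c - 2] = 21*c^2 - 2*c - 3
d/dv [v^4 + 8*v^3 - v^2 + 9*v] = 4*v^3 + 24*v^2 - 2*v + 9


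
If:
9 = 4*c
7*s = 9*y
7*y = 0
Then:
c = 9/4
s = 0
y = 0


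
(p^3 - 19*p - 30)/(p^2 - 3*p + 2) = (p^3 - 19*p - 30)/(p^2 - 3*p + 2)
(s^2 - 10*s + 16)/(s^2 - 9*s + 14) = (s - 8)/(s - 7)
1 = 1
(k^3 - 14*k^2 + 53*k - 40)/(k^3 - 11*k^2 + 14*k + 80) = (k - 1)/(k + 2)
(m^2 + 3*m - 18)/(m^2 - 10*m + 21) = (m + 6)/(m - 7)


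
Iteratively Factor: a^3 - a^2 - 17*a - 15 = (a + 3)*(a^2 - 4*a - 5) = (a + 1)*(a + 3)*(a - 5)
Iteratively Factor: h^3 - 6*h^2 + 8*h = (h - 2)*(h^2 - 4*h) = (h - 4)*(h - 2)*(h)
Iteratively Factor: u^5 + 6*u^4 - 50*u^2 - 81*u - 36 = (u + 1)*(u^4 + 5*u^3 - 5*u^2 - 45*u - 36) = (u + 1)*(u + 3)*(u^3 + 2*u^2 - 11*u - 12) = (u + 1)*(u + 3)*(u + 4)*(u^2 - 2*u - 3) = (u + 1)^2*(u + 3)*(u + 4)*(u - 3)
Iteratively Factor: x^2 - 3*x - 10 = (x + 2)*(x - 5)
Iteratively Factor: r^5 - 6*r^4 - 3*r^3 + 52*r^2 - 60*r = (r - 5)*(r^4 - r^3 - 8*r^2 + 12*r) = (r - 5)*(r - 2)*(r^3 + r^2 - 6*r) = (r - 5)*(r - 2)^2*(r^2 + 3*r) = r*(r - 5)*(r - 2)^2*(r + 3)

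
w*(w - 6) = w^2 - 6*w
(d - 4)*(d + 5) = d^2 + d - 20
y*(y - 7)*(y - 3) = y^3 - 10*y^2 + 21*y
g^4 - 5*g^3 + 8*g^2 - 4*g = g*(g - 2)^2*(g - 1)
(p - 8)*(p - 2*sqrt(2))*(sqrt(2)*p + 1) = sqrt(2)*p^3 - 8*sqrt(2)*p^2 - 3*p^2 - 2*sqrt(2)*p + 24*p + 16*sqrt(2)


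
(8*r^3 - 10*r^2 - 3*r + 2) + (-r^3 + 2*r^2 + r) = 7*r^3 - 8*r^2 - 2*r + 2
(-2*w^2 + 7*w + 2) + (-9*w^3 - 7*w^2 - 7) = -9*w^3 - 9*w^2 + 7*w - 5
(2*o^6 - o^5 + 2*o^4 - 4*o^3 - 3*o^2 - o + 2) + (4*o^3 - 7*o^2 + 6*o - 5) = 2*o^6 - o^5 + 2*o^4 - 10*o^2 + 5*o - 3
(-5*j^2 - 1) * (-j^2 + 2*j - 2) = 5*j^4 - 10*j^3 + 11*j^2 - 2*j + 2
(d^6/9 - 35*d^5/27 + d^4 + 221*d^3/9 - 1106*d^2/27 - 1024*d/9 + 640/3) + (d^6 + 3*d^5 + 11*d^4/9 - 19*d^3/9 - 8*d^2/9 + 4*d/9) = 10*d^6/9 + 46*d^5/27 + 20*d^4/9 + 202*d^3/9 - 1130*d^2/27 - 340*d/3 + 640/3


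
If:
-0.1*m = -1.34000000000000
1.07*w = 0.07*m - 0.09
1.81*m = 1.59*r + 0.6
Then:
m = 13.40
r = 14.88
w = 0.79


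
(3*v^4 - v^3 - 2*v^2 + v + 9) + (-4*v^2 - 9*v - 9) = 3*v^4 - v^3 - 6*v^2 - 8*v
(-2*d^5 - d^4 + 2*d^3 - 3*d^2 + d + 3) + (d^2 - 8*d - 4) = -2*d^5 - d^4 + 2*d^3 - 2*d^2 - 7*d - 1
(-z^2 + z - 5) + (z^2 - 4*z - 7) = -3*z - 12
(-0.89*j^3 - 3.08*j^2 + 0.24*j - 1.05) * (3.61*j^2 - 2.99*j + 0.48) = -3.2129*j^5 - 8.4577*j^4 + 9.6484*j^3 - 5.9865*j^2 + 3.2547*j - 0.504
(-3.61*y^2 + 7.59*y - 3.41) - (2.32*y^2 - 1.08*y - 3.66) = -5.93*y^2 + 8.67*y + 0.25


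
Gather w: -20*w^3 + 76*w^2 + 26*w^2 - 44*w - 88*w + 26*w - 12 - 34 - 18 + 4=-20*w^3 + 102*w^2 - 106*w - 60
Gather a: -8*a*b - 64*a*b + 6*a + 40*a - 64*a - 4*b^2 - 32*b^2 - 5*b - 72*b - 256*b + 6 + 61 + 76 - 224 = a*(-72*b - 18) - 36*b^2 - 333*b - 81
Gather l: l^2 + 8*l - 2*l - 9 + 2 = l^2 + 6*l - 7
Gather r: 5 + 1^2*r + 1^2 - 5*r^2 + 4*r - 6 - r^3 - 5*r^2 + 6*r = -r^3 - 10*r^2 + 11*r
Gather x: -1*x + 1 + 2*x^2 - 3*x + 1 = 2*x^2 - 4*x + 2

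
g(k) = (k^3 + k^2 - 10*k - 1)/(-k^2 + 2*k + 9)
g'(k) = (2*k - 2)*(k^3 + k^2 - 10*k - 1)/(-k^2 + 2*k + 9)^2 + (3*k^2 + 2*k - 10)/(-k^2 + 2*k + 9) = (-k^4 + 4*k^3 + 19*k^2 + 16*k - 88)/(k^4 - 4*k^3 - 14*k^2 + 36*k + 81)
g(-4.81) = 1.73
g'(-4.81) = -1.25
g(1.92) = -1.03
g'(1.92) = 0.33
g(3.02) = 0.92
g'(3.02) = 4.58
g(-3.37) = -0.64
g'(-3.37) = -2.52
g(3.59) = 6.76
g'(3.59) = 21.53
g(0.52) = -0.59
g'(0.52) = -0.78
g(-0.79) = 1.03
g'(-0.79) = -1.97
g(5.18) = -15.13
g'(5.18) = 6.10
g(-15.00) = 12.20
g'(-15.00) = -0.99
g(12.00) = -15.77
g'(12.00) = -0.89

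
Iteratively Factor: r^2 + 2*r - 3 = (r - 1)*(r + 3)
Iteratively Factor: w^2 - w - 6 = (w + 2)*(w - 3)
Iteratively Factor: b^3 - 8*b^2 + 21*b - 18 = (b - 3)*(b^2 - 5*b + 6) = (b - 3)^2*(b - 2)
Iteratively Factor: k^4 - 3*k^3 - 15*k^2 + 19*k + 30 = (k - 2)*(k^3 - k^2 - 17*k - 15) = (k - 2)*(k + 1)*(k^2 - 2*k - 15) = (k - 5)*(k - 2)*(k + 1)*(k + 3)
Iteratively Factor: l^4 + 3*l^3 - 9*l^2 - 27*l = (l - 3)*(l^3 + 6*l^2 + 9*l) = (l - 3)*(l + 3)*(l^2 + 3*l) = (l - 3)*(l + 3)^2*(l)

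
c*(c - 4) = c^2 - 4*c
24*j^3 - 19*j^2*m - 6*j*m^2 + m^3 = (-8*j + m)*(-j + m)*(3*j + m)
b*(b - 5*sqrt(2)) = b^2 - 5*sqrt(2)*b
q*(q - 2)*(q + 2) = q^3 - 4*q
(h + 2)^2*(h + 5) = h^3 + 9*h^2 + 24*h + 20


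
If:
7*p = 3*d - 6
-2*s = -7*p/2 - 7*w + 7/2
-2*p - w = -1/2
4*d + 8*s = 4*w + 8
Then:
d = 67/37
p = -3/37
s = 63/148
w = 49/74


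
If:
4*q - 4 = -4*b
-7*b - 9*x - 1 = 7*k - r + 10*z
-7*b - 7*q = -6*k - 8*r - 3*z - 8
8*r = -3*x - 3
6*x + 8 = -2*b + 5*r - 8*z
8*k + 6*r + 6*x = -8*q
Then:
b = 8763/6922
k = 5035/6922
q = -1841/6922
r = -799/3461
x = -3991/10383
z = -4058/3461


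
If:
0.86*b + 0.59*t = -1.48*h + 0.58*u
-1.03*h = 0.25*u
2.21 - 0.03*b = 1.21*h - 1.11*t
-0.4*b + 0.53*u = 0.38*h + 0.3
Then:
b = 9.91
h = -1.66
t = -3.54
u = 6.85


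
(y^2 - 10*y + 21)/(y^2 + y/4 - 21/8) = 8*(y^2 - 10*y + 21)/(8*y^2 + 2*y - 21)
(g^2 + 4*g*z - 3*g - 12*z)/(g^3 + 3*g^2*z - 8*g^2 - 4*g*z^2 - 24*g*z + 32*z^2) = (3 - g)/(-g^2 + g*z + 8*g - 8*z)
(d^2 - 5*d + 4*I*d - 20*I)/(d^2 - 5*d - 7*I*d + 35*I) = (d + 4*I)/(d - 7*I)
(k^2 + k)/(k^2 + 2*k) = (k + 1)/(k + 2)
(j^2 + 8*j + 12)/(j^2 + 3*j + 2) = (j + 6)/(j + 1)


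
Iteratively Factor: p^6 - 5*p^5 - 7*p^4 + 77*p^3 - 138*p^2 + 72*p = (p - 3)*(p^5 - 2*p^4 - 13*p^3 + 38*p^2 - 24*p) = (p - 3)*(p - 2)*(p^4 - 13*p^2 + 12*p) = (p - 3)*(p - 2)*(p - 1)*(p^3 + p^2 - 12*p) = p*(p - 3)*(p - 2)*(p - 1)*(p^2 + p - 12) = p*(p - 3)*(p - 2)*(p - 1)*(p + 4)*(p - 3)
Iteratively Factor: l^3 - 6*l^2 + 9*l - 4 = (l - 1)*(l^2 - 5*l + 4) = (l - 4)*(l - 1)*(l - 1)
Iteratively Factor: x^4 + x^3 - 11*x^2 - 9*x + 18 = (x + 2)*(x^3 - x^2 - 9*x + 9) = (x + 2)*(x + 3)*(x^2 - 4*x + 3) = (x - 3)*(x + 2)*(x + 3)*(x - 1)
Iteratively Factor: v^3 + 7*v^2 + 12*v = (v)*(v^2 + 7*v + 12) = v*(v + 4)*(v + 3)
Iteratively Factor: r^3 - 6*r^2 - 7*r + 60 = (r + 3)*(r^2 - 9*r + 20) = (r - 4)*(r + 3)*(r - 5)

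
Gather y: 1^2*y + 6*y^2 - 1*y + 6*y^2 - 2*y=12*y^2 - 2*y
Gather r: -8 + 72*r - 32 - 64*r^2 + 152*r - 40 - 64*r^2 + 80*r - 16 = -128*r^2 + 304*r - 96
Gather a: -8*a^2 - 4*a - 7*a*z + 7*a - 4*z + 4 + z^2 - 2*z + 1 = -8*a^2 + a*(3 - 7*z) + z^2 - 6*z + 5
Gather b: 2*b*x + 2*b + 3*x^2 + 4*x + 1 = b*(2*x + 2) + 3*x^2 + 4*x + 1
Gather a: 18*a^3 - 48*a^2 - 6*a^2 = 18*a^3 - 54*a^2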